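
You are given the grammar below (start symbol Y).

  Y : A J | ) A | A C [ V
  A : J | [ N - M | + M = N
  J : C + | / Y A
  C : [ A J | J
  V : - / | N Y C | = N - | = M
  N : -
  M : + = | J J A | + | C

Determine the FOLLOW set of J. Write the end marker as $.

In Y : A J: J is at the end, add FOLLOW(Y) = { $, +, /, [ }.
In A : J: J is at the end, add FOLLOW(A) = { $, +, /, =, [ }.
In C : [ A J: J is at the end, add FOLLOW(C) = { $, +, /, =, [ }.
In C : J: J is at the end, add FOLLOW(C) = { $, +, /, =, [ }.
In M : J J A: add FIRST(J A) = { /, [ }.
In M : J J A: add FIRST(A) = { +, /, [ }.
Union: FOLLOW(J) = { $, +, /, =, [ }.

{ $, +, /, =, [ }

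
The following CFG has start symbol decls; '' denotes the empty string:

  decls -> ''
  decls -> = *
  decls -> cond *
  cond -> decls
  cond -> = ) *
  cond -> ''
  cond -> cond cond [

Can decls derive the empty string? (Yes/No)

decls has an ''-production, so decls ⇒ ''.

Yes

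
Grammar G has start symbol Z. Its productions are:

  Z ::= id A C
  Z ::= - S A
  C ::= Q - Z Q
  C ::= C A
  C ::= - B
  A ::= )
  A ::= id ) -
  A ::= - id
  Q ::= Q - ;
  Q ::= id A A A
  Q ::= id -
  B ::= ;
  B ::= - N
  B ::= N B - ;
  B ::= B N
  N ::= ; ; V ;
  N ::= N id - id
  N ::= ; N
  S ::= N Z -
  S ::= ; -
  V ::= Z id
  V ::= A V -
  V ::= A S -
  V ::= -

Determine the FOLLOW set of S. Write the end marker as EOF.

{ ), -, id }

In Z ::= - S A: add FIRST(A) = { ), -, id }.
In V ::= A S -: add FIRST(-) = { - }.
Union: FOLLOW(S) = { ), -, id }.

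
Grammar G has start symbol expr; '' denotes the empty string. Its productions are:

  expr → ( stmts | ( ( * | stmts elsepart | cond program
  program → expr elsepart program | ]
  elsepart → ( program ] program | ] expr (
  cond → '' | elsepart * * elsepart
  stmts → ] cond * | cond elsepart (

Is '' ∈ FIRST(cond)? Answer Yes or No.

Yes

cond has an ''-production, so cond ⇒ ''.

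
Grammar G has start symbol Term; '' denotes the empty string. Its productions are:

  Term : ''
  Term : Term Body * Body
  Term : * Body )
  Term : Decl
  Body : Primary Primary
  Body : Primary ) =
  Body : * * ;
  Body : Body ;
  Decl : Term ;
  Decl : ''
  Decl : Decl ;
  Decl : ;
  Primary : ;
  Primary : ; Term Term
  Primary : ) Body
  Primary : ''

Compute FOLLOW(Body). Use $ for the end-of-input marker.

{ $, ), *, ; }

In Term : Term Body * Body: add FIRST(* Body) = { * }.
In Term : Term Body * Body: Body is at the end, add FOLLOW(Term) = { $, ), *, ; }.
In Term : * Body ): add FIRST()) = { ) }.
In Body : Body ;: add FIRST(;) = { ; }.
In Primary : ) Body: Body is at the end, add FOLLOW(Primary) = { $, ), *, ; }.
Union: FOLLOW(Body) = { $, ), *, ; }.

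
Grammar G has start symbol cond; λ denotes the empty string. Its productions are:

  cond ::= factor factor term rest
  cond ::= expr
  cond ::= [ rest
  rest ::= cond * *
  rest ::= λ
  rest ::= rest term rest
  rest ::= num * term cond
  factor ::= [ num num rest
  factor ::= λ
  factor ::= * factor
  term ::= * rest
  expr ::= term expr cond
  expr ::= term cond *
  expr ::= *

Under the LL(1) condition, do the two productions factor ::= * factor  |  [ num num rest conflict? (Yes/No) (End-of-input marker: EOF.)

FIRST(* factor) = { * } and FIRST([ num num rest) = { [ }.
The FIRST sets are disjoint and neither alternative is nullable — no conflict.

No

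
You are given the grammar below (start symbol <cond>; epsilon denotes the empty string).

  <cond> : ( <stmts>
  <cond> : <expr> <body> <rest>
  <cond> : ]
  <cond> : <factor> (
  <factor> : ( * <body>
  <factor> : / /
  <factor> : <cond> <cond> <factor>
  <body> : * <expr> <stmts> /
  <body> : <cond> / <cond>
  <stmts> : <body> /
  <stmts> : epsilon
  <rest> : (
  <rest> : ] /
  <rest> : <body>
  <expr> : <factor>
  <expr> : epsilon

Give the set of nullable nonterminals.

Directly nullable (have an epsilon-production): <stmts>, <expr>.
No other nonterminal has a production whose RHS symbols are all nullable.

{ <expr>, <stmts> }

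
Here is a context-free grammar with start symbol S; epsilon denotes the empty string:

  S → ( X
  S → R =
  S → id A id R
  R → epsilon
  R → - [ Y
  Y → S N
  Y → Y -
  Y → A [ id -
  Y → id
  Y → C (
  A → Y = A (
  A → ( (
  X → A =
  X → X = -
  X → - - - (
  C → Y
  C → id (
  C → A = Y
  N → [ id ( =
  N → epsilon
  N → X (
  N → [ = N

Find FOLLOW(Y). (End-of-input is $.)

In R → - [ Y: Y is at the end, add FOLLOW(R) = { $, (, -, =, [, id }.
In Y → Y -: add FIRST(-) = { - }.
In A → Y = A (: add FIRST(= A () = { = }.
In C → Y: Y is at the end, add FOLLOW(C) = { ( }.
In C → A = Y: Y is at the end, add FOLLOW(C) = { ( }.
Union: FOLLOW(Y) = { $, (, -, =, [, id }.

{ $, (, -, =, [, id }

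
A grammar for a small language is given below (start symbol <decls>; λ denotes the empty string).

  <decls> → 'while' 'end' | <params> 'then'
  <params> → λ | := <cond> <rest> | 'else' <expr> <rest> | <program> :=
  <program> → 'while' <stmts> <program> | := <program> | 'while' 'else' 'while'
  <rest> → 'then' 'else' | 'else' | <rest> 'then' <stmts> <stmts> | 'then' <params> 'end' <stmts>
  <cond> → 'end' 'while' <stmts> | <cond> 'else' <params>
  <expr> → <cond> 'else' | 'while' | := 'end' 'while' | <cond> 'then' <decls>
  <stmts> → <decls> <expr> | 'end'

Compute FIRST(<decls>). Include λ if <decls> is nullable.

{ 'else', 'then', 'while', := }

<decls> → 'while' 'end' contributes {'while'}.
From <decls> → <params> 'then': <params> nullable, take FIRST(<params>) ∪ {'then'} = { 'else', 'then', 'while', := }.
Union: FIRST(<decls>) = { 'else', 'then', 'while', := }.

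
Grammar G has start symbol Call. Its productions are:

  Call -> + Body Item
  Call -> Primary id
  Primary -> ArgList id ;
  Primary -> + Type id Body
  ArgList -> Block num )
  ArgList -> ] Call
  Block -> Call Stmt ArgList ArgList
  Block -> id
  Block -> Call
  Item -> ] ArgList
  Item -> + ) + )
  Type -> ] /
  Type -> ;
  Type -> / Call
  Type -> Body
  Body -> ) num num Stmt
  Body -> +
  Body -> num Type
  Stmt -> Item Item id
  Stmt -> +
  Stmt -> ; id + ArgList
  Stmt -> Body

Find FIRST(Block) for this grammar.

From Block -> Call Stmt ArgList ArgList: add FIRST(Call) = { +, ], id }.
Block -> id contributes {id}.
From Block -> Call: add FIRST(Call) = { +, ], id }.
Union: FIRST(Block) = { +, ], id }.

{ +, ], id }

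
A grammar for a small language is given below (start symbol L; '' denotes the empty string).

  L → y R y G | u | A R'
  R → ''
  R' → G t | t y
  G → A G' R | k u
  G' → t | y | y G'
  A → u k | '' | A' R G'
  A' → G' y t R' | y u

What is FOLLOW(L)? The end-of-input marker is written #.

{ # }

L is the start symbol, so # ∈ FOLLOW(L).
Union: FOLLOW(L) = { # }.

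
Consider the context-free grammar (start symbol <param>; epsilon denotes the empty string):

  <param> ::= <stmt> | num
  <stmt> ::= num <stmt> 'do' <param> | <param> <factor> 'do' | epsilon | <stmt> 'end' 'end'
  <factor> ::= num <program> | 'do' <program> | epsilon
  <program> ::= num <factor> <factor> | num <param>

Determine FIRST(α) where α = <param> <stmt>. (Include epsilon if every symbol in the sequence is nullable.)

Add FIRST(<param>)\{epsilon} = { 'do', 'end', num }; <param> is nullable, continue.
Add FIRST(<stmt>)\{epsilon} = { 'do', 'end', num }; <stmt> is nullable, continue.
Every symbol is nullable, so include epsilon.

{ 'do', 'end', num, epsilon }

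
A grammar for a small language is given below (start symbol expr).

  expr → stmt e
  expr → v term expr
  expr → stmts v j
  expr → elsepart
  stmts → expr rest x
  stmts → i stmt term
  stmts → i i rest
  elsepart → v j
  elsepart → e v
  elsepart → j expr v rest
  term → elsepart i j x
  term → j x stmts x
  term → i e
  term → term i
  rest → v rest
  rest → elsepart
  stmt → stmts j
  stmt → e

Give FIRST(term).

{ e, i, j, v }

From term → elsepart i j x: add FIRST(elsepart) = { e, j, v }.
term → j x stmts x contributes {j}.
term → i e contributes {i}.
From term → term i: add FIRST(term) = { e, i, j, v }.
Union: FIRST(term) = { e, i, j, v }.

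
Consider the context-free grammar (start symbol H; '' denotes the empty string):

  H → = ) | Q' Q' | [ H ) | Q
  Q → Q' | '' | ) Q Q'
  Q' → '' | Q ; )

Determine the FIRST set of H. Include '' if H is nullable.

H → = ) contributes {=}.
From H → Q' Q': Q', Q' nullable, take FIRST(Q') ∪ FIRST(Q') = { ), ; }; also '' since the whole RHS is nullable.
H → [ H ) contributes {[}.
From H → Q: add FIRST(Q) = { ), ;, '' } (including '' since Q is nullable).
Union: FIRST(H) = { ), ;, =, [, '' }.

{ ), ;, =, [, '' }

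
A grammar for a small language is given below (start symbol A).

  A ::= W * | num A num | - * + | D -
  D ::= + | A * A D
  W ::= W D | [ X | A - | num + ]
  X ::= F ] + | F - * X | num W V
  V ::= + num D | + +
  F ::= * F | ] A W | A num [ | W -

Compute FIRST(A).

From A ::= W *: add FIRST(W) = { +, -, [, num }.
A ::= num A num contributes {num}.
A ::= - * + contributes {-}.
From A ::= D -: add FIRST(D) = { +, -, [, num }.
Union: FIRST(A) = { +, -, [, num }.

{ +, -, [, num }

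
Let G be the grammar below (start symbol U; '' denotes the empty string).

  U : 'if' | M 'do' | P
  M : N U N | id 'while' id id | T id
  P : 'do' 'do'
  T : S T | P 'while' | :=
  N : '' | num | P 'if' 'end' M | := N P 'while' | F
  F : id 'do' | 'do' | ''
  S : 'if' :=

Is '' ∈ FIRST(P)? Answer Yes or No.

Nullable nonterminals: F, N.
No production of P has an RHS whose symbols are all nullable, so P is not nullable.

No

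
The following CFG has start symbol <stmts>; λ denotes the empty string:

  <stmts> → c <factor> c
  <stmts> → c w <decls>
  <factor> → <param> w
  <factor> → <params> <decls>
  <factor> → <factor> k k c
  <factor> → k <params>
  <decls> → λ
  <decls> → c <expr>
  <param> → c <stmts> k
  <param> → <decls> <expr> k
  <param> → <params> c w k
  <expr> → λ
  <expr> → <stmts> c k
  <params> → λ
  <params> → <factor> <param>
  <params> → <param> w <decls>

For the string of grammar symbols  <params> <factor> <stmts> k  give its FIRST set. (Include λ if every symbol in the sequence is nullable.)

Add FIRST(<params>)\{λ} = { c, k }; <params> is nullable, continue.
Add FIRST(<factor>)\{λ} = { c, k }; <factor> is nullable, continue.
Add FIRST(<stmts>) = { c }; <stmts> is not nullable, stop.

{ c, k }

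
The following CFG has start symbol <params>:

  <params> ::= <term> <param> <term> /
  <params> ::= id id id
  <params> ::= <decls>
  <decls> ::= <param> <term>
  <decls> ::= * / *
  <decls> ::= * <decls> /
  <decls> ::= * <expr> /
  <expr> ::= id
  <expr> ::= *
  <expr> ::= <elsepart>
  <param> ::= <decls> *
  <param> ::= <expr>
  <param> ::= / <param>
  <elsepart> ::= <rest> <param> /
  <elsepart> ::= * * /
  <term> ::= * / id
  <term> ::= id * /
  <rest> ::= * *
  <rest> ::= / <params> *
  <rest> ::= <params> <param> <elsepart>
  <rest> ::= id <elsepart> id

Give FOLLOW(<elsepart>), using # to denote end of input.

In <expr> ::= <elsepart>: <elsepart> is at the end, add FOLLOW(<expr>) = { *, /, id }.
In <rest> ::= <params> <param> <elsepart>: <elsepart> is at the end, add FOLLOW(<rest>) = { *, /, id }.
In <rest> ::= id <elsepart> id: add FIRST(id) = { id }.
Union: FOLLOW(<elsepart>) = { *, /, id }.

{ *, /, id }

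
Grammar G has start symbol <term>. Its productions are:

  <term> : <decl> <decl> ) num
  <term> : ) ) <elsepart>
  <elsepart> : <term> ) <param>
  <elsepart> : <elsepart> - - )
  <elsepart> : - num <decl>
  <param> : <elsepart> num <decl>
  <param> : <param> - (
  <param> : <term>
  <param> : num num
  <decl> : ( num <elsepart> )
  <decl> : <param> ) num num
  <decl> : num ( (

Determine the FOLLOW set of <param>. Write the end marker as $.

In <elsepart> : <term> ) <param>: <param> is at the end, add FOLLOW(<elsepart>) = { $, ), -, num }.
In <param> : <param> - (: add FIRST(- () = { - }.
In <decl> : <param> ) num num: add FIRST() num num) = { ) }.
Union: FOLLOW(<param>) = { $, ), -, num }.

{ $, ), -, num }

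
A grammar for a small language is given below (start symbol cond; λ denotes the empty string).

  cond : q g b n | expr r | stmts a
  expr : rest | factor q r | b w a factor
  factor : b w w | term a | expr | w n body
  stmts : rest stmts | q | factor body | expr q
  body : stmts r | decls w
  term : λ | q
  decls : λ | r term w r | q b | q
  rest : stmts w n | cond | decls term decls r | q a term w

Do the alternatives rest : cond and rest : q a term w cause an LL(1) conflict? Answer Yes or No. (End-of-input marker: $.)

FIRST(cond) = { a, b, q, r, w } and FIRST(q a term w) = { q }.
Both contain q, so the two alternatives are not disjoint — LL(1) conflict.

Yes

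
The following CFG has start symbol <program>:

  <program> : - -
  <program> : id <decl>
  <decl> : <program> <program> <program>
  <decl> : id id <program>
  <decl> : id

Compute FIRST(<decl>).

From <decl> : <program> <program> <program>: add FIRST(<program>) = { -, id }.
<decl> : id id <program> contributes {id}.
<decl> : id contributes {id}.
Union: FIRST(<decl>) = { -, id }.

{ -, id }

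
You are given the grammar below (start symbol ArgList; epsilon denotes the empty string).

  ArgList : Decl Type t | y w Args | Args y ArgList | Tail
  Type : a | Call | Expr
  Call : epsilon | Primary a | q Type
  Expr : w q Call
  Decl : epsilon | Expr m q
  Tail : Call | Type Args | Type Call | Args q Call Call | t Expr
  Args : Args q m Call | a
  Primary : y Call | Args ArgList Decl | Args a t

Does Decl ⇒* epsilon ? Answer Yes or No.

Yes

Decl has an epsilon-production, so Decl ⇒ epsilon.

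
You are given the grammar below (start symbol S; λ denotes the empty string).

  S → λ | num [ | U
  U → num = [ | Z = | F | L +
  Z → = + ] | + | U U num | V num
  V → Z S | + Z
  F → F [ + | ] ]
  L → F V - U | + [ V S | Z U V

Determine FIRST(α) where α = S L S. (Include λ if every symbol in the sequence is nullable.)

Add FIRST(S)\{λ} = { +, =, ], num }; S is nullable, continue.
Add FIRST(L) = { +, =, ], num }; L is not nullable, stop.

{ +, =, ], num }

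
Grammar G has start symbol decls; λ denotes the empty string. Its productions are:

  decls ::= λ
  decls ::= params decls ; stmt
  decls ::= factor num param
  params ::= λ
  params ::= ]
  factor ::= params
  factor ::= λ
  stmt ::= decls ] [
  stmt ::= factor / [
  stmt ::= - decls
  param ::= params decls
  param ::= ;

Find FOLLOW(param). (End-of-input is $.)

{ $, ;, ] }

In decls ::= factor num param: param is at the end, add FOLLOW(decls) = { $, ;, ] }.
Union: FOLLOW(param) = { $, ;, ] }.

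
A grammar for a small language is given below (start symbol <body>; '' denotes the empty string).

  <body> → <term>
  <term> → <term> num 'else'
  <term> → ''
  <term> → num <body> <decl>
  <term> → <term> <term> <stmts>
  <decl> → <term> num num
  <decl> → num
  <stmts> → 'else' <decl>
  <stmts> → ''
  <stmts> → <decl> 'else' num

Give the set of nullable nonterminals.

Directly nullable (have an ''-production): <term>, <stmts>.
<body> → <term> with every symbol nullable, so <body> is nullable.
No other nonterminal has a production whose RHS symbols are all nullable.

{ <body>, <stmts>, <term> }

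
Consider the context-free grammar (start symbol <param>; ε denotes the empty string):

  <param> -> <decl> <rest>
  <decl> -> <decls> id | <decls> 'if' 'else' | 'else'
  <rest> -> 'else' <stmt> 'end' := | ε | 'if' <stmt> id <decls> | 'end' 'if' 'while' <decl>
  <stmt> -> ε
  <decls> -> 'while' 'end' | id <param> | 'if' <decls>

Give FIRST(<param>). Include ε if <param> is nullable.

From <param> -> <decl> <rest>: add FIRST(<decl>) = { 'else', 'if', 'while', id }.
Union: FIRST(<param>) = { 'else', 'if', 'while', id }.

{ 'else', 'if', 'while', id }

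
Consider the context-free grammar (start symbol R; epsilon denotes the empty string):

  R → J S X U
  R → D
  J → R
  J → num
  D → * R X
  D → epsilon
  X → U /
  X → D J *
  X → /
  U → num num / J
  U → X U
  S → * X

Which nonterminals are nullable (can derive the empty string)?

{ D, J, R }

Directly nullable (have an epsilon-production): D.
J → R with every symbol nullable, so J is nullable.
R → D with every symbol nullable, so R is nullable.
No other nonterminal has a production whose RHS symbols are all nullable.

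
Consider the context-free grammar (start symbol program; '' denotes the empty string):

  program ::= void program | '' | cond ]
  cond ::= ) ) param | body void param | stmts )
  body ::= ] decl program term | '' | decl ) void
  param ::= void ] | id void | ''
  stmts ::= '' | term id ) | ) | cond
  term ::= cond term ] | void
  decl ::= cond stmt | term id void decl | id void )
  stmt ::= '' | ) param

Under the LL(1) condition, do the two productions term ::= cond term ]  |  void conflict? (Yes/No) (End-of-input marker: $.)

FIRST(cond term ]) = { ), ], id, void } and FIRST(void) = { void }.
Both contain void, so the two alternatives are not disjoint — LL(1) conflict.

Yes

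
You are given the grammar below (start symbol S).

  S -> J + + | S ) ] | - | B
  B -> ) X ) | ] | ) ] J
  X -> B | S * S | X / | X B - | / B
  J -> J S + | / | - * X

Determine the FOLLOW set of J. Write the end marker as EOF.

In S -> J + +: add FIRST(+ +) = { + }.
In B -> ) ] J: J is at the end, add FOLLOW(B) = { EOF, ), *, +, -, /, ] }.
In J -> J S +: add FIRST(S +) = { ), -, /, ] }.
Union: FOLLOW(J) = { EOF, ), *, +, -, /, ] }.

{ EOF, ), *, +, -, /, ] }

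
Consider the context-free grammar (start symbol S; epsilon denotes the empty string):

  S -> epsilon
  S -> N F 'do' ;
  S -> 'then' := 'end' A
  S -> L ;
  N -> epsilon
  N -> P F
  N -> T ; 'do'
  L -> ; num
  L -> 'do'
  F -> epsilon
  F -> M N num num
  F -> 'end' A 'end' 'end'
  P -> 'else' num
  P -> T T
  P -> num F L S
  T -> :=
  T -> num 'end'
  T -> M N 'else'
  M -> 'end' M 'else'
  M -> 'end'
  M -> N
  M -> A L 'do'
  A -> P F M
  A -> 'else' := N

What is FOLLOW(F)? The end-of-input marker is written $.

{ $, 'do', 'else', 'end', :=, ;, num }

In S -> N F 'do' ;: add FIRST('do' ;) = { 'do' }.
In N -> P F: F is at the end, add FOLLOW(N) = { $, 'do', 'else', 'end', :=, ;, num }.
In P -> num F L S: add FIRST(L S) = { 'do', ; }.
In A -> P F M: add FIRST(M)\{epsilon} = { 'else', 'end', :=, num }.
  Since M is nullable, also add FOLLOW(A) = { $, 'do', 'else', 'end', :=, ;, num }.
Union: FOLLOW(F) = { $, 'do', 'else', 'end', :=, ;, num }.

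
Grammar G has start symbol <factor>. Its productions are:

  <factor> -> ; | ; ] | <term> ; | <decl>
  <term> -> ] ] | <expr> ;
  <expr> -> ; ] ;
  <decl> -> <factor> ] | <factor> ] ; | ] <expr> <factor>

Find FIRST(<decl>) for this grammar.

{ ;, ] }

From <decl> -> <factor> ]: add FIRST(<factor>) = { ;, ] }.
From <decl> -> <factor> ] ;: add FIRST(<factor>) = { ;, ] }.
<decl> -> ] <expr> <factor> contributes {]}.
Union: FIRST(<decl>) = { ;, ] }.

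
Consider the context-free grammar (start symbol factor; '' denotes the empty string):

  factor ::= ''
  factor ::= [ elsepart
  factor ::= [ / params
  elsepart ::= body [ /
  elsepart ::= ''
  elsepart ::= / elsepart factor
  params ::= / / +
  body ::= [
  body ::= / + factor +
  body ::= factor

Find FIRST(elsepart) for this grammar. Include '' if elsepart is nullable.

{ /, [, '' }

From elsepart ::= body [ /: body nullable, take FIRST(body) ∪ {[} = { /, [ }.
elsepart ::= '' contributes ''.
elsepart ::= / elsepart factor contributes {/}.
Union: FIRST(elsepart) = { /, [, '' }.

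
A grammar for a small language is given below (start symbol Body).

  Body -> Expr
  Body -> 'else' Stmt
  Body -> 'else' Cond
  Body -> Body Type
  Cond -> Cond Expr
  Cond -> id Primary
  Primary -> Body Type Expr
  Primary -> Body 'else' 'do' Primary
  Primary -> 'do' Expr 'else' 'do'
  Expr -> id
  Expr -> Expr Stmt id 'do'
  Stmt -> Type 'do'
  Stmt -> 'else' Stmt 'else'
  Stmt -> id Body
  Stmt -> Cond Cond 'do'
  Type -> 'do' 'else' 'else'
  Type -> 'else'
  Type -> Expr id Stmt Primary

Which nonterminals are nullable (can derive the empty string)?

No nonterminal has an empty production or an RHS whose symbols are all nullable.

{ } (none)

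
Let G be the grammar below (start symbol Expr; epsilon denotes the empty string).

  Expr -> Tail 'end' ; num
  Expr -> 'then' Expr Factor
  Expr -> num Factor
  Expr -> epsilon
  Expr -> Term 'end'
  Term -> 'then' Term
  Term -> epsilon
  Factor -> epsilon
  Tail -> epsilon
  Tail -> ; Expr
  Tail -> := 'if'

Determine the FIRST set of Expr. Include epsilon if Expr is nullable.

{ 'end', 'then', :=, ;, num, epsilon }

From Expr -> Tail 'end' ; num: Tail nullable, take FIRST(Tail) ∪ {'end'} = { 'end', :=, ; }.
Expr -> 'then' Expr Factor contributes {'then'}.
Expr -> num Factor contributes {num}.
Expr -> epsilon contributes epsilon.
From Expr -> Term 'end': Term nullable, take FIRST(Term) ∪ {'end'} = { 'end', 'then' }.
Union: FIRST(Expr) = { 'end', 'then', :=, ;, num, epsilon }.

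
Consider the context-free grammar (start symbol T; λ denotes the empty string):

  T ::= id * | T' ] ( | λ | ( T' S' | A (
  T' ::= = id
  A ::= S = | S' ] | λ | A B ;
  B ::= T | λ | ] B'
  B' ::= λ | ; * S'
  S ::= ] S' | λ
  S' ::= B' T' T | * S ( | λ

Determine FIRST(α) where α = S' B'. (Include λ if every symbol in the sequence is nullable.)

Add FIRST(S')\{λ} = { *, ;, = }; S' is nullable, continue.
Add FIRST(B')\{λ} = { ; }; B' is nullable, continue.
Every symbol is nullable, so include λ.

{ *, ;, =, λ }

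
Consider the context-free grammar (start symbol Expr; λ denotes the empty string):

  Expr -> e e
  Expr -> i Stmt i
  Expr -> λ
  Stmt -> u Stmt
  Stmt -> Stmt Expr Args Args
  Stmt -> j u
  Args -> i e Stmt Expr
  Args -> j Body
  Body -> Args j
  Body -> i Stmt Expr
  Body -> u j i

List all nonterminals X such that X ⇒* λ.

{ Expr }

Directly nullable (have an λ-production): Expr.
No other nonterminal has a production whose RHS symbols are all nullable.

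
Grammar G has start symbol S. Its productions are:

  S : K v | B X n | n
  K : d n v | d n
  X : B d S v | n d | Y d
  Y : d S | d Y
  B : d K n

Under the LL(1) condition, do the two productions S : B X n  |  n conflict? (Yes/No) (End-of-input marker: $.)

FIRST(B X n) = { d } and FIRST(n) = { n }.
The FIRST sets are disjoint and neither alternative is nullable — no conflict.

No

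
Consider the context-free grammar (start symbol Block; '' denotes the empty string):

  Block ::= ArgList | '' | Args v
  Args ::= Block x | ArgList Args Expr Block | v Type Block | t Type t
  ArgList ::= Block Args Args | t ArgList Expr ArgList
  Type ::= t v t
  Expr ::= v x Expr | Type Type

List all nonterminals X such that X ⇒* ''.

Directly nullable (have an ''-production): Block.
No other nonterminal has a production whose RHS symbols are all nullable.

{ Block }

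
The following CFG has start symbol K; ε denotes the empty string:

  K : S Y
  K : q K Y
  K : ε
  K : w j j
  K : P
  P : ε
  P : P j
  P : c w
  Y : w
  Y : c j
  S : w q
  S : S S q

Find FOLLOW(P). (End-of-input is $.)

In K : P: P is at the end, add FOLLOW(K) = { $, c, w }.
In P : P j: add FIRST(j) = { j }.
Union: FOLLOW(P) = { $, c, j, w }.

{ $, c, j, w }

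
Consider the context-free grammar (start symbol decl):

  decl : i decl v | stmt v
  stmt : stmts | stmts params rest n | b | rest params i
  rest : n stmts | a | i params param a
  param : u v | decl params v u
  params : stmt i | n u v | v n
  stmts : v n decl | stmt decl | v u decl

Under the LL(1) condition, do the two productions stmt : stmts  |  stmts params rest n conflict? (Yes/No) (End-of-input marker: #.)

FIRST(stmts) = { a, b, i, n, v } and FIRST(stmts params rest n) = { a, b, i, n, v }.
Both contain a, so the two alternatives are not disjoint — LL(1) conflict.

Yes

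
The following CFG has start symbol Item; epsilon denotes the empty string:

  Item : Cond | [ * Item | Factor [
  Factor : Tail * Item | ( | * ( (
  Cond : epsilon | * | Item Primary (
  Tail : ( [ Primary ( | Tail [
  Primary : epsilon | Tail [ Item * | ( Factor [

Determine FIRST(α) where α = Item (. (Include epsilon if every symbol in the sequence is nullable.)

{ (, *, [ }

Add FIRST(Item)\{epsilon} = { (, *, [ }; Item is nullable, continue.
( is a terminal; add {(} and stop.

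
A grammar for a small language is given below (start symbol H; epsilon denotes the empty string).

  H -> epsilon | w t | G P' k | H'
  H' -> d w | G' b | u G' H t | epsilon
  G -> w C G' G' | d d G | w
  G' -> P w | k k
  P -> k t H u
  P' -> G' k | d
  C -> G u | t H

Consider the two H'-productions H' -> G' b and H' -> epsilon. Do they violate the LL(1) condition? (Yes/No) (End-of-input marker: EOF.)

Yes

FIRST(G' b) = { k } and FIRST(epsilon) = { epsilon }.
The second alternative is nullable and FOLLOW(H') = { EOF, k, t, u } shares k with FIRST of the first — conflict.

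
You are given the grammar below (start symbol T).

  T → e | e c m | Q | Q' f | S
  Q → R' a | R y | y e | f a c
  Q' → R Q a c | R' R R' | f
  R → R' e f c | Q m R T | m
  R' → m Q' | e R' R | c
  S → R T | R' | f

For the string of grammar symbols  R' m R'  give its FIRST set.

Add FIRST(R') = { c, e, m }; R' is not nullable, stop.

{ c, e, m }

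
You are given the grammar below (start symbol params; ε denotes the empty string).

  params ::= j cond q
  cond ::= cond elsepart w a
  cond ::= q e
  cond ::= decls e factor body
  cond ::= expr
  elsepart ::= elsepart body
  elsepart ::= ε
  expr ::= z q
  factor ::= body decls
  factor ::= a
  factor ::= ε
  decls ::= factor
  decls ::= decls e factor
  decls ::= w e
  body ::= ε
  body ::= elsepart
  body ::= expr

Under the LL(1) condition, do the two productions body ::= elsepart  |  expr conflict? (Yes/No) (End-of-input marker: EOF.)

Yes

FIRST(elsepart) = { z, ε } and FIRST(expr) = { z }.
Both contain z, so the two alternatives are not disjoint — LL(1) conflict.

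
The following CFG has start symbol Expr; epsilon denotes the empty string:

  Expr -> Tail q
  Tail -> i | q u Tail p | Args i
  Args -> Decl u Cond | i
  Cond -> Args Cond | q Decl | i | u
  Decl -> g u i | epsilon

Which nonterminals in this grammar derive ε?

Directly nullable (have an epsilon-production): Decl.
No other nonterminal has a production whose RHS symbols are all nullable.

{ Decl }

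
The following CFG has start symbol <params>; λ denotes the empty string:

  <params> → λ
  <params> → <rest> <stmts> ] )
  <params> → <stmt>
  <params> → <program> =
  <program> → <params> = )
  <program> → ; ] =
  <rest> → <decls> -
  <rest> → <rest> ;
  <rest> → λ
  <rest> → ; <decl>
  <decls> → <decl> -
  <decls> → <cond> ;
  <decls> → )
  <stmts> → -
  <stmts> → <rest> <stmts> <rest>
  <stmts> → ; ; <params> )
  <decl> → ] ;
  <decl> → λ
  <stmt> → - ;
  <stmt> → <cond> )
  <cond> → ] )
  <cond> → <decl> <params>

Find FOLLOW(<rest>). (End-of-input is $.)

In <params> → <rest> <stmts> ] ): add FIRST(<stmts> ] )) = { ), -, ;, =, ] }.
In <rest> → <rest> ;: add FIRST(;) = { ; }.
In <stmts> → <rest> <stmts> <rest>: add FIRST(<stmts> <rest>) = { ), -, ;, =, ] }.
In <stmts> → <rest> <stmts> <rest>: <rest> is at the end, add FOLLOW(<stmts>) = { ), -, ;, =, ] }.
Union: FOLLOW(<rest>) = { ), -, ;, =, ] }.

{ ), -, ;, =, ] }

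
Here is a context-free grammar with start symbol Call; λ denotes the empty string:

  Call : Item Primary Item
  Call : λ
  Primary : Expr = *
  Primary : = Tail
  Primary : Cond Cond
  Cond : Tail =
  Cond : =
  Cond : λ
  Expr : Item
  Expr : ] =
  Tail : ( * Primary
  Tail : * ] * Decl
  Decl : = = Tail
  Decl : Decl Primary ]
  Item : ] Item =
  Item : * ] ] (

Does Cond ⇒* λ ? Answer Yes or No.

Yes

Cond has an λ-production, so Cond ⇒ λ.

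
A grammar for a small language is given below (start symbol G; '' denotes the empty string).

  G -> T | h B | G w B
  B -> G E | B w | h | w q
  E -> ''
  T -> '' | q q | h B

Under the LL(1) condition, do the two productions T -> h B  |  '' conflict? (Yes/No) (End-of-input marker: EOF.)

No

FIRST(h B) = { h } and FIRST('') = { '' }.
The second is nullable but FOLLOW(T) = { EOF, w } is disjoint from FIRST of the first.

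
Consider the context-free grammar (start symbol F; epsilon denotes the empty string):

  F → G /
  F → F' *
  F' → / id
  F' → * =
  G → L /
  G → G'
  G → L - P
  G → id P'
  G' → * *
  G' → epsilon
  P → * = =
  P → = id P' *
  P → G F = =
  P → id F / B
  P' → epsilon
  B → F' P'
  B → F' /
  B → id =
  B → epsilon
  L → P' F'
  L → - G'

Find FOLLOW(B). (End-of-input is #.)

In P → id F / B: B is at the end, add FOLLOW(P) = { *, -, /, id }.
Union: FOLLOW(B) = { *, -, /, id }.

{ *, -, /, id }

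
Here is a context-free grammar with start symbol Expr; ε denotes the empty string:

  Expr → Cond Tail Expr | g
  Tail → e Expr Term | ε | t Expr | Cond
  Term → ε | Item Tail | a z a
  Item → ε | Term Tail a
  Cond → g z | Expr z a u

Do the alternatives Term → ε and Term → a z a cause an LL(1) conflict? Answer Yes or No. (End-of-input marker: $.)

Yes

FIRST(ε) = { ε } and FIRST(a z a) = { a }.
The first alternative is nullable and FOLLOW(Term) = { a, e, g, t } shares a with FIRST of the second — conflict.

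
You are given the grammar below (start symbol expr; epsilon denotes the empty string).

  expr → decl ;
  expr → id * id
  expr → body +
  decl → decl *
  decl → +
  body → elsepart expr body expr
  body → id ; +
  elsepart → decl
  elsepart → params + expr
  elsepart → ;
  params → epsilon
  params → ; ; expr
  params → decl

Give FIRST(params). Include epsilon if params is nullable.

{ +, ;, epsilon }

params → epsilon contributes epsilon.
params → ; ; expr contributes {;}.
From params → decl: add FIRST(decl) = { + }.
Union: FIRST(params) = { +, ;, epsilon }.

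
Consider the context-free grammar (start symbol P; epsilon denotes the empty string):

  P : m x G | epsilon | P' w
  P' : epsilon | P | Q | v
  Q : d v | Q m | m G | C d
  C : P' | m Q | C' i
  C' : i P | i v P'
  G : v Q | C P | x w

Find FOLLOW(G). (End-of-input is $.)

In P : m x G: G is at the end, add FOLLOW(P) = { $, d, i, m, v, w }.
In Q : m G: G is at the end, add FOLLOW(Q) = { $, d, i, m, v, w }.
Union: FOLLOW(G) = { $, d, i, m, v, w }.

{ $, d, i, m, v, w }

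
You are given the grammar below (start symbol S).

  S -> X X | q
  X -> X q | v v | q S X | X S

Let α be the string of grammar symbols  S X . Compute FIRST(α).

{ q, v }

Add FIRST(S) = { q, v }; S is not nullable, stop.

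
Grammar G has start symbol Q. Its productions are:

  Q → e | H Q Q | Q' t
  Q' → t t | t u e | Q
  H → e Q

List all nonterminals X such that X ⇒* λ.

{ } (none)

No nonterminal has an empty production or an RHS whose symbols are all nullable.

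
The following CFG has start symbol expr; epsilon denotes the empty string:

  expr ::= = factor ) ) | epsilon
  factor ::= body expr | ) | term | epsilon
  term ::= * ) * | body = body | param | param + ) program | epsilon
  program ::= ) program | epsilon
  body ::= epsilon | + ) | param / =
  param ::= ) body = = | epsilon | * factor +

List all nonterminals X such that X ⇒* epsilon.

{ body, expr, factor, param, program, term }

Directly nullable (have an epsilon-production): expr, factor, term, program, body, param.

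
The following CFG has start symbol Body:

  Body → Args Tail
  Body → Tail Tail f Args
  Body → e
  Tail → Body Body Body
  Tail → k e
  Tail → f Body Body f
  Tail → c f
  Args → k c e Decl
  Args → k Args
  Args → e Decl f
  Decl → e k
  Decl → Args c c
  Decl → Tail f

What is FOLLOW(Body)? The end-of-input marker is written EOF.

{ EOF, c, e, f, k }

Body is the start symbol, so EOF ∈ FOLLOW(Body).
In Tail → Body Body Body: add FIRST(Body Body) = { c, e, f, k }.
In Tail → Body Body Body: add FIRST(Body) = { c, e, f, k }.
In Tail → Body Body Body: Body is at the end, add FOLLOW(Tail) = { EOF, c, e, f, k }.
In Tail → f Body Body f: add FIRST(Body f) = { c, e, f, k }.
In Tail → f Body Body f: add FIRST(f) = { f }.
Union: FOLLOW(Body) = { EOF, c, e, f, k }.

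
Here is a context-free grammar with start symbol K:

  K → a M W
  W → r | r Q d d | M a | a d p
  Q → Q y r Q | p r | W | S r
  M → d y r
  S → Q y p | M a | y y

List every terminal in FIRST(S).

From S → Q y p: add FIRST(Q) = { a, d, p, r, y }.
From S → M a: add FIRST(M) = { d }.
S → y y contributes {y}.
Union: FIRST(S) = { a, d, p, r, y }.

{ a, d, p, r, y }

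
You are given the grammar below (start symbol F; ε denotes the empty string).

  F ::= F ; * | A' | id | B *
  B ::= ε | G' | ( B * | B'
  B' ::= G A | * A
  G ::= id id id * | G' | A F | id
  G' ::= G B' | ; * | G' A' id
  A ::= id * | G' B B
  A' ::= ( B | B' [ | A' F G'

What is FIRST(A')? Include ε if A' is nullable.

A' ::= ( B contributes {(}.
From A' ::= B' [: add FIRST(B') = { *, ;, id }.
From A' ::= A' F G': add FIRST(A') = { (, *, ;, id }.
Union: FIRST(A') = { (, *, ;, id }.

{ (, *, ;, id }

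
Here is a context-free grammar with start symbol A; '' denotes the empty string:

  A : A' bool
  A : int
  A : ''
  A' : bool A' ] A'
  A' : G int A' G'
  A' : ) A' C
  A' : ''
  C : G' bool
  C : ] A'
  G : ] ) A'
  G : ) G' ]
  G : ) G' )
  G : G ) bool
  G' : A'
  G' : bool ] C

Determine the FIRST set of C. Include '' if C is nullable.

From C : G' bool: G' nullable, take FIRST(G') ∪ {bool} = { ), ], bool }.
C : ] A' contributes {]}.
Union: FIRST(C) = { ), ], bool }.

{ ), ], bool }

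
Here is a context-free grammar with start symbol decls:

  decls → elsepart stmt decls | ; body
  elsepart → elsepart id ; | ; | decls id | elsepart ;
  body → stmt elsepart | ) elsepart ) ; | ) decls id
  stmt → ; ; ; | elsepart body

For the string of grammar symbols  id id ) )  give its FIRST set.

{ id }

id is a terminal; add {id} and stop.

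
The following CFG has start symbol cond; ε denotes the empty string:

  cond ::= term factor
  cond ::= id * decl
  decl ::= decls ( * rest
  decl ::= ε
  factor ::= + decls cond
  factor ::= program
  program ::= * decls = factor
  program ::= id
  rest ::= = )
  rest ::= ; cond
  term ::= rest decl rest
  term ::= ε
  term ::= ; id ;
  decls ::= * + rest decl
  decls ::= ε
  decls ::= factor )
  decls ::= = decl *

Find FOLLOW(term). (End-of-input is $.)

{ *, +, id }

In cond ::= term factor: add FIRST(factor) = { *, +, id }.
Union: FOLLOW(term) = { *, +, id }.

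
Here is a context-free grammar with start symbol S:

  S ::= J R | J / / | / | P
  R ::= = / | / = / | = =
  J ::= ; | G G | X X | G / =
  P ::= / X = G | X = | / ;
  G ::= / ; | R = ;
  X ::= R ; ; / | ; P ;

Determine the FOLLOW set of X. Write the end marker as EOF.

{ /, ;, = }

In J ::= X X: add FIRST(X) = { /, ;, = }.
In J ::= X X: X is at the end, add FOLLOW(J) = { /, = }.
In P ::= / X = G: add FIRST(= G) = { = }.
In P ::= X =: add FIRST(=) = { = }.
Union: FOLLOW(X) = { /, ;, = }.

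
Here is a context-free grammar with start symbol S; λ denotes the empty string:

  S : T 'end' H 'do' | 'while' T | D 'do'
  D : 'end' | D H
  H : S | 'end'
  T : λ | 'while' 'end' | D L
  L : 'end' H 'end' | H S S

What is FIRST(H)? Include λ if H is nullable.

{ 'end', 'while' }

From H : S: add FIRST(S) = { 'end', 'while' }.
H : 'end' contributes {'end'}.
Union: FIRST(H) = { 'end', 'while' }.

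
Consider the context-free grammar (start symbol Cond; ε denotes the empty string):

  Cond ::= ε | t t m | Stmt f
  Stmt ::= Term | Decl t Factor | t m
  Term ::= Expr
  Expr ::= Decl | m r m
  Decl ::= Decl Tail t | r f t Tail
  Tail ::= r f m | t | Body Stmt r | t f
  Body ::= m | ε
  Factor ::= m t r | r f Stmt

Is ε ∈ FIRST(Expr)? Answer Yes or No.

Nullable nonterminals: Body, Cond.
No production of Expr has an RHS whose symbols are all nullable, so Expr is not nullable.

No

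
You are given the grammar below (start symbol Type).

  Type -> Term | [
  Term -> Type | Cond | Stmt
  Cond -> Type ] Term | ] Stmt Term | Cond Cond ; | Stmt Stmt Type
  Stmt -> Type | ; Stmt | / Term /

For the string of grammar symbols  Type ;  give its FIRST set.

Add FIRST(Type) = { /, ;, [, ] }; Type is not nullable, stop.

{ /, ;, [, ] }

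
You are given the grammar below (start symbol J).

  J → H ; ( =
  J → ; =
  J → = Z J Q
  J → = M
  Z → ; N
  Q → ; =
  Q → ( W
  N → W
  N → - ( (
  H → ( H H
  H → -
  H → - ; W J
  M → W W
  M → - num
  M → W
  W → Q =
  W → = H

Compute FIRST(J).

From J → H ; ( =: add FIRST(H) = { (, - }.
J → ; = contributes {;}.
J → = Z J Q contributes {=}.
J → = M contributes {=}.
Union: FIRST(J) = { (, -, ;, = }.

{ (, -, ;, = }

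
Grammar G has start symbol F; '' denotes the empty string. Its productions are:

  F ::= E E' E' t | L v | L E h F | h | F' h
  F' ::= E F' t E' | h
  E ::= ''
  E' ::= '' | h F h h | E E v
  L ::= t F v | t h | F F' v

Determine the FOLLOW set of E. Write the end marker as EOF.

In F ::= E E' E' t: add FIRST(E' E' t) = { h, t, v }.
In F ::= L E h F: add FIRST(h F) = { h }.
In F' ::= E F' t E': add FIRST(F' t E') = { h }.
In E' ::= E E v: add FIRST(E v) = { v }.
In E' ::= E E v: add FIRST(v) = { v }.
Union: FOLLOW(E) = { h, t, v }.

{ h, t, v }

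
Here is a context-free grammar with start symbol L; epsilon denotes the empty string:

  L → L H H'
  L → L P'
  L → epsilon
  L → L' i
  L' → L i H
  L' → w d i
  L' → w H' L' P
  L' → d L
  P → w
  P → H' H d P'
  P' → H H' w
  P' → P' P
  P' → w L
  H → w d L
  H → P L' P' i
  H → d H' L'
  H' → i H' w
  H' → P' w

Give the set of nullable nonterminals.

{ L }

Directly nullable (have an epsilon-production): L.
No other nonterminal has a production whose RHS symbols are all nullable.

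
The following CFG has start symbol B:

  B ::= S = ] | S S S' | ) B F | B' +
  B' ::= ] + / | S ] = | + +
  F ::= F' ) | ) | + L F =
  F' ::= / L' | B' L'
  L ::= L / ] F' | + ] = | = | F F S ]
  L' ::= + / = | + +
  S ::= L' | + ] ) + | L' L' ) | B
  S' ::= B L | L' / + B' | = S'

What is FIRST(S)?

From S ::= L': add FIRST(L') = { + }.
S ::= + ] ) + contributes {+}.
From S ::= L' L' ): add FIRST(L') = { + }.
From S ::= B: add FIRST(B) = { ), +, ] }.
Union: FIRST(S) = { ), +, ] }.

{ ), +, ] }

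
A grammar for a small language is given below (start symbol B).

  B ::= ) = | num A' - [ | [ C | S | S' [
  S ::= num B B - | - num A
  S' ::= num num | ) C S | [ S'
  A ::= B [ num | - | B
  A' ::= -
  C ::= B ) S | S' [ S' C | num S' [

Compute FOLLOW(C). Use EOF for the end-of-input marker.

{ EOF, ), -, [, num }

In B ::= [ C: C is at the end, add FOLLOW(B) = { EOF, ), -, [, num }.
In S' ::= ) C S: add FIRST(S) = { -, num }.
In C ::= S' [ S' C: C is at the end, add FOLLOW(C) = { EOF, ), -, [, num }.
Union: FOLLOW(C) = { EOF, ), -, [, num }.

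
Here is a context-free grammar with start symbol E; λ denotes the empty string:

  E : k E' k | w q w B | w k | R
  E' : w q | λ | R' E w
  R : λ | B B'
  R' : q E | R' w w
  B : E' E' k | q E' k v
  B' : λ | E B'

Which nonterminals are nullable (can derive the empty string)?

{ B', E, E', R }

Directly nullable (have an λ-production): E', R, B'.
E : R with every symbol nullable, so E is nullable.
No other nonterminal has a production whose RHS symbols are all nullable.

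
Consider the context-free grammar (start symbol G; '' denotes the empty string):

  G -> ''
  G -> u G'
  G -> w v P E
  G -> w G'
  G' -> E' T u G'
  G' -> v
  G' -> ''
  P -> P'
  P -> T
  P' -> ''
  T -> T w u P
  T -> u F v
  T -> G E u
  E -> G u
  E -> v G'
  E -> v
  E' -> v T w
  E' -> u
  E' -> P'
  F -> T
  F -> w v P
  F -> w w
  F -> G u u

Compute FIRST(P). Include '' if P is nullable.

From P -> P': add FIRST(P') = { '' } (including '' since P' is nullable).
From P -> T: add FIRST(T) = { u, v, w }.
Union: FIRST(P) = { u, v, w, '' }.

{ u, v, w, '' }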